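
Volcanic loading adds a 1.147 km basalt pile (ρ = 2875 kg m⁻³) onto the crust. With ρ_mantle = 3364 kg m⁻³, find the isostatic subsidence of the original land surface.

Subaerial loading: s = t ρ_load / ρ_m.
s = 1.147 km × 2875/3364 = 0.98 km.

0.98 km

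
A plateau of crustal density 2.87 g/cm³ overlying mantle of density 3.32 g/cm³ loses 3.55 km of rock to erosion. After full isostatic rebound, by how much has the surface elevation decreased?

Rebound u = e ρ_c/ρ_m = 3.55 km × 2.87/3.32 = 3.069 km.
Net surface drop = e − u = 3.55 km − 3.069 km = e (ρ_m − ρ_c)/ρ_m = 0.481 km.

0.481 km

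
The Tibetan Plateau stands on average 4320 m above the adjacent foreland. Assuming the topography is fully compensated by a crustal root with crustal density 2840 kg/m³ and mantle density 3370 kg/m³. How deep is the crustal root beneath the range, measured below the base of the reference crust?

In Airy isostatic equilibrium: the weight of the topography is balanced by the buoyancy of the root, ρ_c h = (ρ_m − ρ_c) r.
r = h · ρ_c / (ρ_m − ρ_c) = 4320 m × 2840 / (3370 − 2840) = 23100 m.

23100 m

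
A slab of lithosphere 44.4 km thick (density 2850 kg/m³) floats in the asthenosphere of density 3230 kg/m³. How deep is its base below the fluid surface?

Draft d = t ρ_obj/ρ_fluid = 44.4 km × 2850/3230 = 39.2 km.

39.2 km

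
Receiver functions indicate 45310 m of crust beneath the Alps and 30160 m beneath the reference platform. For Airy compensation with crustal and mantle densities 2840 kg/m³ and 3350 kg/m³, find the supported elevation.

2310 m

Excess crust Δ = 45310 m − 30160 m = 15150 m, split between elevation h and root r with h + r = Δ.
Airy balance ρ_c h = (ρ_m − ρ_c) r gives r = h ρ_c/(ρ_m − ρ_c), so h (1 + ρ_c/(ρ_m − ρ_c)) = Δ, i.e. h = Δ (ρ_m − ρ_c)/ρ_m.
h = 15150 m × 510/3350 = 2310 m.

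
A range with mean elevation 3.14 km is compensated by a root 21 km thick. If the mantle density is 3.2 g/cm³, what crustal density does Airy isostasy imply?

2.78 g/cm³

ρ_c h = (ρ_m − ρ_c) r → ρ_c (h + r) = ρ_m r → ρ_c = ρ_m r / (h + r).
ρ_c = 3.2 × 21 km / (3.14 km + 21 km) = 2.78 g/cm³.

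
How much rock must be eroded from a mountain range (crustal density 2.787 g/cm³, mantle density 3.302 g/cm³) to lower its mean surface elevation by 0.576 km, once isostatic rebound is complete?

Net drop Δ = e − u = e − e ρ_c/ρ_m = e (ρ_m − ρ_c)/ρ_m.
e = Δ ρ_m/(ρ_m − ρ_c) = 0.576 km × 3.302/0.515 = 3.69 km.

3.69 km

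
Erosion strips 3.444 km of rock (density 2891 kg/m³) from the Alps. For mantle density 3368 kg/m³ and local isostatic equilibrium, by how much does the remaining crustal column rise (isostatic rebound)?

2.96 km

Unloading: uplift u = e ρ_c/ρ_m = 3.444 km × 2891/3368 = 2.96 km.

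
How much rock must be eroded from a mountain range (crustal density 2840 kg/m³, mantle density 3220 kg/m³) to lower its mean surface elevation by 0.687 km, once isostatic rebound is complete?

5.82 km

Net drop Δ = e − u = e − e ρ_c/ρ_m = e (ρ_m − ρ_c)/ρ_m.
e = Δ ρ_m/(ρ_m − ρ_c) = 0.687 km × 3220/380 = 5.82 km.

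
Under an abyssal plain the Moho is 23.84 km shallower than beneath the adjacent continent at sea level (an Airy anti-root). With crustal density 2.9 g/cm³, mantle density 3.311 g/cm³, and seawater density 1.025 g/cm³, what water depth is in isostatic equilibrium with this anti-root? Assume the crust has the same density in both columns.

Replacing a thickness d of crust by seawater at the top must be balanced by replacing crust with mantle at the base: d (ρ_c − ρ_w) = a (ρ_m − ρ_c).
d = a (ρ_m − ρ_c)/(ρ_c − ρ_w) = 23.84 km × 0.411/1.875 = 5.23 km.

5.23 km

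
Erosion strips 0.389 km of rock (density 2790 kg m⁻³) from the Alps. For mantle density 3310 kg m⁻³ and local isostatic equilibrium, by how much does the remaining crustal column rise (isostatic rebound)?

0.328 km

Unloading: uplift u = e ρ_c/ρ_m = 0.389 km × 2790/3310 = 0.328 km.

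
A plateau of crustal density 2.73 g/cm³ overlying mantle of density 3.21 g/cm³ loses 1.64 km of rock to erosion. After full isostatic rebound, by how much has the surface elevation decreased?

0.245 km

Rebound u = e ρ_c/ρ_m = 1.64 km × 2.73/3.21 = 1.395 km.
Net surface drop = e − u = 1.64 km − 1.395 km = e (ρ_m − ρ_c)/ρ_m = 0.245 km.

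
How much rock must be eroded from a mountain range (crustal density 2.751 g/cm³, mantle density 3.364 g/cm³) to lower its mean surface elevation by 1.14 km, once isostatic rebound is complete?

6.26 km

Net drop Δ = e − u = e − e ρ_c/ρ_m = e (ρ_m − ρ_c)/ρ_m.
e = Δ ρ_m/(ρ_m − ρ_c) = 1.14 km × 3.364/0.613 = 6.26 km.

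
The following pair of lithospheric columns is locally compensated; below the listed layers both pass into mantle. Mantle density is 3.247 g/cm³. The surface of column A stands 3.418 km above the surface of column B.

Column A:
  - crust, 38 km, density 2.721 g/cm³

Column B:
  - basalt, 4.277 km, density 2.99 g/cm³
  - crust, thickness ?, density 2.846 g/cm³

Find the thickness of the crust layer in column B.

Take the compensation level at the base of the deeper column (depth z_c below the surface of column A) and equate Σ ρ_i t_i down to z_c; mantle fills any gap and the z_c terms cancel.
Column A: 38×2.721 + (z_c − 38)×3.247
Column B: 3.418×0 + 4.277×2.99 + x×2.846 + (z_c − 3.418 − 4.277 − x)×3.247
The z_c×3.247 term appears on both sides and cancels. Collect the known terms of each column as K = Σ(ρt)_known − 3.247 × (depth of known layers): K_A = 103.398 − 3.247×38 = −19.988; K_B = 12.78823 − 3.247×(3.418 + 4.277) = −12.197435.
Balance: K_A = K_B − x×(3.247 − 2.846), so x = (K_B − K_A)/(3.247 − 2.846) = 7.79056/0.401 = 19.4 km.

19.4 km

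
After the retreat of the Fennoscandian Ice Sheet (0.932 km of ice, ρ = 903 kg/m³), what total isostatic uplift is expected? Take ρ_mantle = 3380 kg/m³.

Removing the load lets mantle flow back in; uplift u satisfies ρ_ice t = ρ_m u.
u = t ρ_ice/ρ_m = 0.932 km × 903/3380 = 0.249 km.

0.249 km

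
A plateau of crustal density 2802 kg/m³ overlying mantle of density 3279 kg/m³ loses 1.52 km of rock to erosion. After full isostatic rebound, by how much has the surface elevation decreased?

Rebound u = e ρ_c/ρ_m = 1.52 km × 2802/3279 = 1.299 km.
Net surface drop = e − u = 1.52 km − 1.299 km = e (ρ_m − ρ_c)/ρ_m = 0.221 km.

0.221 km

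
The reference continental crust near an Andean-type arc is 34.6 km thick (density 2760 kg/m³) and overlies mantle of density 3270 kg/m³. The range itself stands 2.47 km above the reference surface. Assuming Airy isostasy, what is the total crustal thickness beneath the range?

Root depth r = h ρ_c / (ρ_m − ρ_c) = 2.47 km × 2760 / 510 = 13.37 km.
Total thickness = T + h + r = 34.6 km + 2.47 km + 13.37 km = 50.4 km.

50.4 km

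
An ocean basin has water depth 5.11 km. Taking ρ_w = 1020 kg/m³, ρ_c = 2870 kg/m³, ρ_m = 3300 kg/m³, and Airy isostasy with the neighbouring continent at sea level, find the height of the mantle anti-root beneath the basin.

Isostatic balance requires: replacing crust with seawater at the top is compensated by replacing crust with mantle at the base: d (ρ_c − ρ_w) = a (ρ_m − ρ_c).
a = d (ρ_c − ρ_w)/(ρ_m − ρ_c) = 5.11 km × 1850/430 = 22 km.

22 km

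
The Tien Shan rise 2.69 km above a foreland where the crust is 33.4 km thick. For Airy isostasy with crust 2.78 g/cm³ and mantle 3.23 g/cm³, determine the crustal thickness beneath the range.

Root depth r = h ρ_c / (ρ_m − ρ_c) = 2.69 km × 2.78 / 0.45 = 16.62 km.
Total thickness = T + h + r = 33.4 km + 2.69 km + 16.62 km = 52.7 km.

52.7 km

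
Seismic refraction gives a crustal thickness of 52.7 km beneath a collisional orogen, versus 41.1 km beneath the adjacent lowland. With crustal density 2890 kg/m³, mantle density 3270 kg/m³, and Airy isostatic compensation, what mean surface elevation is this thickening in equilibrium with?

1.35 km

Excess crust Δ = 52.7 km − 41.1 km = 11.6 km, split between elevation h and root r with h + r = Δ.
Airy balance ρ_c h = (ρ_m − ρ_c) r gives r = h ρ_c/(ρ_m − ρ_c), so h (1 + ρ_c/(ρ_m − ρ_c)) = Δ, i.e. h = Δ (ρ_m − ρ_c)/ρ_m.
h = 11.6 km × 380/3270 = 1.35 km.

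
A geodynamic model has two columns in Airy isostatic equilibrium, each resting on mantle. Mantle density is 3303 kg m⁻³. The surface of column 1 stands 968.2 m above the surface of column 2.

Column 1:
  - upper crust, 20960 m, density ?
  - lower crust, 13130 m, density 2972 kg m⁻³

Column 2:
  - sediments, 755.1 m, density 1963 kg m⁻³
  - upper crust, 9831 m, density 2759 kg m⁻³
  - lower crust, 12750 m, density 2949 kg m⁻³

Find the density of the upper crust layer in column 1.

2840 kg m⁻³

Take the compensation level at the base of the deeper column (depth z_c below the surface of column 1) and equate Σ ρ_i t_i down to z_c; mantle fills any gap and the z_c terms cancel.
Column 1: 20960×ρ + 13130×2972 + (z_c − 34090)×3303
Column 2: 968.2×0 + 755.1×1963 + 9831×2759 + 12750×2949 + (z_c − 968.2 − 23336.1)×3303
The z_c×3303 term appears on both sides and cancels. Collect the known terms of each column as K = Σ(ρt)_known − 3303 × (depth of known layers): K_1 = 39022360 − 3303×34090 = −73576910; K_2 = 66205740.3 − 3303×(968.2 + 23336.1) = −14071362.6.
Balance: K_1 + 20960×ρ = K_2, so ρ = (K_2 − K_1)/20960 = 59505500/20960 = 2840 kg m⁻³.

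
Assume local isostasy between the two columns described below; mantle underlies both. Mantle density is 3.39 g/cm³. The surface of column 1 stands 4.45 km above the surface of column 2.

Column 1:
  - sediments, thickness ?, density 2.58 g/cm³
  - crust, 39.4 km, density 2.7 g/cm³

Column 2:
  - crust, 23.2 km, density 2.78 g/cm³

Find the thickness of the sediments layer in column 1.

Take the compensation level at the base of the deeper column (depth z_c below the surface of column 1) and equate Σ ρ_i t_i down to z_c; mantle fills any gap and the z_c terms cancel.
Column 1: x×2.58 + 39.4×2.7 + (z_c − 39.4 − x)×3.39
Column 2: 4.45×0 + 23.2×2.78 + (z_c − 4.45 − 23.2)×3.39
The z_c×3.39 term appears on both sides and cancels. Collect the known terms of each column as K = Σ(ρt)_known − 3.39 × (depth of known layers): K_1 = 106.38 − 3.39×39.4 = −27.186; K_2 = 64.496 − 3.39×(4.45 + 23.2) = −29.2375.
Balance: K_1 − x×(3.39 − 2.58) = K_2, so x = (K_1 − K_2)/(3.39 − 2.58) = 2.0515/0.81 = 2.53 km.

2.53 km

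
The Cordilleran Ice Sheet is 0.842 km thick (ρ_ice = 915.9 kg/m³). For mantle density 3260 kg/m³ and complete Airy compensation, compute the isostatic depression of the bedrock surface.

In Airy isostatic equilibrium: the ice load ρ_ice t is balanced by mantle displaced below, ρ_m s.
s = t ρ_ice / ρ_m = 0.842 km × 915.9/3260 = 0.237 km.

0.237 km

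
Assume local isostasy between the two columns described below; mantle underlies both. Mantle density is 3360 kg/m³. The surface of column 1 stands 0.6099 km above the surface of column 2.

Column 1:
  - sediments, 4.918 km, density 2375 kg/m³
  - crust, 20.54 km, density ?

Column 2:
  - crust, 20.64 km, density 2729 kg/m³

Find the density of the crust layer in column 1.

2860 kg/m³

Take the compensation level at the base of the deeper column (depth z_c below the surface of column 1) and equate Σ ρ_i t_i down to z_c; mantle fills any gap and the z_c terms cancel.
Column 1: 4.918×2375 + 20.54×ρ + (z_c − 25.458)×3360
Column 2: 0.6099×0 + 20.64×2729 + (z_c − 0.6099 − 20.64)×3360
The z_c×3360 term appears on both sides and cancels. Collect the known terms of each column as K = Σ(ρt)_known − 3360 × (depth of known layers): K_1 = 11680.25 − 3360×25.458 = −73858.63; K_2 = 56326.56 − 3360×(0.6099 + 20.64) = −15073.104.
Balance: K_1 + 20.54×ρ = K_2, so ρ = (K_2 − K_1)/20.54 = 58785.5/20.54 = 2860 kg/m³.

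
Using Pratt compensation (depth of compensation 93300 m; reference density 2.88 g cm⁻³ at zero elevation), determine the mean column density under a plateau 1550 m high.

2.83 g cm⁻³

Pratt balance: ρ_ref D = ρ (D + h).
ρ = ρ_ref D/(D + h) = 2.88 × 93300 m/(93300 m + 1550 m) = 2.83 g cm⁻³.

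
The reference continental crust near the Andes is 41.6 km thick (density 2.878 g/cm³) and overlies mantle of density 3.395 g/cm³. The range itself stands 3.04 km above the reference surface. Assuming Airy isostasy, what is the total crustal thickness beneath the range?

Root depth r = h ρ_c / (ρ_m − ρ_c) = 3.04 km × 2.878 / 0.517 = 16.92 km.
Total thickness = T + h + r = 41.6 km + 3.04 km + 16.92 km = 61.6 km.

61.6 km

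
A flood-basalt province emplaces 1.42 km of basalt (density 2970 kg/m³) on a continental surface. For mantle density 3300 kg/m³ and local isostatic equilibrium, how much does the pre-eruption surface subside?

Subaerial loading: s = t ρ_load / ρ_m.
s = 1.42 km × 2970/3300 = 1.28 km.

1.28 km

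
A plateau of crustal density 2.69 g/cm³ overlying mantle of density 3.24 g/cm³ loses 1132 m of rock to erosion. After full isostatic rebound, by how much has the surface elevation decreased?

Rebound u = e ρ_c/ρ_m = 1132 m × 2.69/3.24 = 939.8 m.
Net surface drop = e − u = 1132 m − 939.8 m = e (ρ_m − ρ_c)/ρ_m = 192 m.

192 m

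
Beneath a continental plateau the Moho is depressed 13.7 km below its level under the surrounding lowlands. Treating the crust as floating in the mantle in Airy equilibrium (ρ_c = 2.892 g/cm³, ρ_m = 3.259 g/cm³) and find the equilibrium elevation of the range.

1.74 km

Isostatic balance requires: ρ_c h = (ρ_m − ρ_c) r.
h = r (ρ_m − ρ_c) / ρ_c = 13.7 km × (3.259 − 2.892) / 2.892 = 1.74 km.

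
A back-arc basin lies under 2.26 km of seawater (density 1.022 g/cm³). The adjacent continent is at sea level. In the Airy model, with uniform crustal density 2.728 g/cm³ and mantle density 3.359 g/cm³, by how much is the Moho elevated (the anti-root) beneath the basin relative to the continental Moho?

6.11 km

Equating mass per unit area of the two columns: replacing crust with seawater at the top is compensated by replacing crust with mantle at the base: d (ρ_c − ρ_w) = a (ρ_m − ρ_c).
a = d (ρ_c − ρ_w)/(ρ_m − ρ_c) = 2.26 km × 1.706/0.631 = 6.11 km.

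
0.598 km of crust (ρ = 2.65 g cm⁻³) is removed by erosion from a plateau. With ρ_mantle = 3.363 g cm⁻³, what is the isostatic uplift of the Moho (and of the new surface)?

Unloading: uplift u = e ρ_c/ρ_m = 0.598 km × 2.65/3.363 = 0.471 km.

0.471 km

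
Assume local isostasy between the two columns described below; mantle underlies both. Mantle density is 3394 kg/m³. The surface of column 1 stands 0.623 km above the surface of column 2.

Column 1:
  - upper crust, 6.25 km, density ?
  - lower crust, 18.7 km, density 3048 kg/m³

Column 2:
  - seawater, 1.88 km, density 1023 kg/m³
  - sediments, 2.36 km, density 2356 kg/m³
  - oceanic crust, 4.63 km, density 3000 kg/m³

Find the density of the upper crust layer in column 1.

2690 kg/m³

Take the compensation level at the base of the deeper column (depth z_c below the surface of column 1) and equate Σ ρ_i t_i down to z_c; mantle fills any gap and the z_c terms cancel.
Column 1: 6.25×ρ + 18.7×3048 + (z_c − 24.95)×3394
Column 2: 0.623×0 + 1.88×1023 + 2.36×2356 + 4.63×3000 + (z_c − 0.623 − 8.87)×3394
The z_c×3394 term appears on both sides and cancels. Collect the known terms of each column as K = Σ(ρt)_known − 3394 × (depth of known layers): K_1 = 56997.6 − 3394×24.95 = −27682.7; K_2 = 21373.4 − 3394×(0.623 + 8.87) = −10845.842.
Balance: K_1 + 6.25×ρ = K_2, so ρ = (K_2 − K_1)/6.25 = 16836.9/6.25 = 2690 kg/m³.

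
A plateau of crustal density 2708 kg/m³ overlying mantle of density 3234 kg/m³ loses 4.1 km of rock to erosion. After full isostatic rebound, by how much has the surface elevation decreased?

0.667 km

Rebound u = e ρ_c/ρ_m = 4.1 km × 2708/3234 = 3.433 km.
Net surface drop = e − u = 4.1 km − 3.433 km = e (ρ_m − ρ_c)/ρ_m = 0.667 km.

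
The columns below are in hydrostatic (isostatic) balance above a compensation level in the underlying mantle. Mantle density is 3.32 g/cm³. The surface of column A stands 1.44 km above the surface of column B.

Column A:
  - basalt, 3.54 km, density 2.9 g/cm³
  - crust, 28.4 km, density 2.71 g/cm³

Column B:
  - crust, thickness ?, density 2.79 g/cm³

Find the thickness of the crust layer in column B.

26.5 km

Take the compensation level at the base of the deeper column (depth z_c below the surface of column A) and equate Σ ρ_i t_i down to z_c; mantle fills any gap and the z_c terms cancel.
Column A: 3.54×2.9 + 28.4×2.71 + (z_c − 31.94)×3.32
Column B: 1.44×0 + x×2.79 + (z_c − 1.44 − 0 − x)×3.32
The z_c×3.32 term appears on both sides and cancels. Collect the known terms of each column as K = Σ(ρt)_known − 3.32 × (depth of known layers): K_A = 87.23 − 3.32×31.94 = −18.8108; K_B = 0 − 3.32×(1.44 + 0) = −4.7808.
Balance: K_A = K_B − x×(3.32 − 2.79), so x = (K_B − K_A)/(3.32 − 2.79) = 14.03/0.53 = 26.5 km.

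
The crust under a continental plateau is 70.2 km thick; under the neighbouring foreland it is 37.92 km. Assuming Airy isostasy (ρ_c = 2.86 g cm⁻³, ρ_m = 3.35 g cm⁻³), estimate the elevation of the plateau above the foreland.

Excess crust Δ = 70.2 km − 37.92 km = 32.28 km, split between elevation h and root r with h + r = Δ.
Airy balance ρ_c h = (ρ_m − ρ_c) r gives r = h ρ_c/(ρ_m − ρ_c), so h (1 + ρ_c/(ρ_m − ρ_c)) = Δ, i.e. h = Δ (ρ_m − ρ_c)/ρ_m.
h = 32.28 km × 0.49/3.35 = 4.72 km.

4.72 km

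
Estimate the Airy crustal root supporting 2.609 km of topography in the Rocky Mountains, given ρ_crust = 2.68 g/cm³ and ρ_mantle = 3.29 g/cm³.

11.5 km

Isostatic balance requires: the weight of the topography is balanced by the buoyancy of the root, ρ_c h = (ρ_m − ρ_c) r.
r = h · ρ_c / (ρ_m − ρ_c) = 2.609 km × 2.68 / (3.29 − 2.68) = 11.5 km.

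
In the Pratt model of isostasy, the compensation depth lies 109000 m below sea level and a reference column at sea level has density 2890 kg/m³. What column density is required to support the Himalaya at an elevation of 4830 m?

2770 kg/m³

Pratt balance: ρ_ref D = ρ (D + h).
ρ = ρ_ref D/(D + h) = 2890 × 109000 m/(109000 m + 4830 m) = 2770 kg/m³.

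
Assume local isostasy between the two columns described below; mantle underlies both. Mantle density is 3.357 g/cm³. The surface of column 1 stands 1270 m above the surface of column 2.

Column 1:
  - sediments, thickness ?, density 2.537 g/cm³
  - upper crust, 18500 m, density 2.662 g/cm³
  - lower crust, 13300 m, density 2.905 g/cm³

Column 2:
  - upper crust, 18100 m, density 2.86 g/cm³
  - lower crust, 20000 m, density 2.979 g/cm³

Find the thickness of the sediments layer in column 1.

Take the compensation level at the base of the deeper column (depth z_c below the surface of column 1) and equate Σ ρ_i t_i down to z_c; mantle fills any gap and the z_c terms cancel.
Column 1: x×2.537 + 18500×2.662 + 13300×2.905 + (z_c − 31800 − x)×3.357
Column 2: 1270×0 + 18100×2.86 + 20000×2.979 + (z_c − 1270 − 38100)×3.357
The z_c×3.357 term appears on both sides and cancels. Collect the known terms of each column as K = Σ(ρt)_known − 3.357 × (depth of known layers): K_1 = 87883.5 − 3.357×31800 = −18869.1; K_2 = 111346 − 3.357×(1270 + 38100) = −20819.09.
Balance: K_1 − x×(3.357 − 2.537) = K_2, so x = (K_1 − K_2)/(3.357 − 2.537) = 1949.99/0.82 = 2380 m.

2380 m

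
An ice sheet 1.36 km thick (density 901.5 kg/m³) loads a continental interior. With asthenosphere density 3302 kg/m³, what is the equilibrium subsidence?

Equating mass per unit area of the two columns: the ice load ρ_ice t is balanced by mantle displaced below, ρ_m s.
s = t ρ_ice / ρ_m = 1.36 km × 901.5/3302 = 0.371 km.

0.371 km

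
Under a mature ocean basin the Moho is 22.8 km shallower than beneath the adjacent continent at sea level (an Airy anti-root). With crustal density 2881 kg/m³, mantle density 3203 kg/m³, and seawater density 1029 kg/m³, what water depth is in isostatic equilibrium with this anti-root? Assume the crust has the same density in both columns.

Replacing a thickness d of crust by seawater at the top must be balanced by replacing crust with mantle at the base: d (ρ_c − ρ_w) = a (ρ_m − ρ_c).
d = a (ρ_m − ρ_c)/(ρ_c − ρ_w) = 22.8 km × 322/1852 = 3.96 km.

3.96 km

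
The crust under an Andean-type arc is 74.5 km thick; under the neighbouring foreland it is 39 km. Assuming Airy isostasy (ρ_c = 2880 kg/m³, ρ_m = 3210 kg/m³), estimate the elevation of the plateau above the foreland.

3.65 km

Excess crust Δ = 74.5 km − 39 km = 35.5 km, split between elevation h and root r with h + r = Δ.
Airy balance ρ_c h = (ρ_m − ρ_c) r gives r = h ρ_c/(ρ_m − ρ_c), so h (1 + ρ_c/(ρ_m − ρ_c)) = Δ, i.e. h = Δ (ρ_m − ρ_c)/ρ_m.
h = 35.5 km × 330/3210 = 3.65 km.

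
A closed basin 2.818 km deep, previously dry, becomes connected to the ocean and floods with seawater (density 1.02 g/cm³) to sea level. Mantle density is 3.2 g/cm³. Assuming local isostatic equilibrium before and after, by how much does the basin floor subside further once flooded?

After flooding the water column is d + s deep. Its weight must equal the weight of mantle displaced by the extra subsidence s: (d + s) ρ_w = s ρ_m.
s = d ρ_w / (ρ_m − ρ_w) = 2.818 km × 1.02/(3.2 − 1.02) = 1.32 km.

1.32 km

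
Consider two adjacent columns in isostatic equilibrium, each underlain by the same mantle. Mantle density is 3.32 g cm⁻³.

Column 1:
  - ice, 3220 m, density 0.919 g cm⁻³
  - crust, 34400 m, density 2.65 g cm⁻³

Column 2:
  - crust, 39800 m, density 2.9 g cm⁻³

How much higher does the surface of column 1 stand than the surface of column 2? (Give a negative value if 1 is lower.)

For any compensation level in the mantle, the mantle terms cancel and isostasy reduces to e = (Σt_1 − Σt_2) − (Σ(ρt)_1 − Σ(ρt)_2) / ρ_m.
Σt_1 = 37620 m; Σt_2 = 39800 m; Σ(ρt)_1 = 94119.18; Σ(ρt)_2 = 115420 (in m·g cm⁻³).
e = (37620 − 39800) − (94119.18 − 115420) / 3.32 = 4240 m.

4240 m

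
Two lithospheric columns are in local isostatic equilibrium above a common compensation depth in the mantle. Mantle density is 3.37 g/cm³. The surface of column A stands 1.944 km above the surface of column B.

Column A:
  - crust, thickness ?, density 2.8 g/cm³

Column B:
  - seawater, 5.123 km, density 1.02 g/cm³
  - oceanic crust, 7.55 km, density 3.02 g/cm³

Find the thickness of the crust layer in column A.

37.3 km

Take the compensation level at the base of the deeper column (depth z_c below the surface of column A) and equate Σ ρ_i t_i down to z_c; mantle fills any gap and the z_c terms cancel.
Column A: x×2.8 + (z_c − 0 − x)×3.37
Column B: 1.944×0 + 5.123×1.02 + 7.55×3.02 + (z_c − 1.944 − 12.673)×3.37
The z_c×3.37 term appears on both sides and cancels. Collect the known terms of each column as K = Σ(ρt)_known − 3.37 × (depth of known layers): K_A = 0 − 3.37×0 = 0; K_B = 28.02646 − 3.37×(1.944 + 12.673) = −21.23283.
Balance: K_A − x×(3.37 − 2.8) = K_B, so x = (K_A − K_B)/(3.37 − 2.8) = 21.2328/0.57 = 37.3 km.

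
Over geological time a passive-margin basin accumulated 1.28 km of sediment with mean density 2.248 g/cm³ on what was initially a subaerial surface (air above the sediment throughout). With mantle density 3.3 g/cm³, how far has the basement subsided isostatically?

0.872 km

Subaerial load: s = t ρ_sed / ρ_m = 1.28 km × 2.248/3.3 = 0.872 km.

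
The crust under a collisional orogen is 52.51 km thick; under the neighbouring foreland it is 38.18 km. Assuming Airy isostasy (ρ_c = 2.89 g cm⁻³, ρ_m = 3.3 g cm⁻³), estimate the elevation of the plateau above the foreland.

Excess crust Δ = 52.51 km − 38.18 km = 14.33 km, split between elevation h and root r with h + r = Δ.
Airy balance ρ_c h = (ρ_m − ρ_c) r gives r = h ρ_c/(ρ_m − ρ_c), so h (1 + ρ_c/(ρ_m − ρ_c)) = Δ, i.e. h = Δ (ρ_m − ρ_c)/ρ_m.
h = 14.33 km × 0.41/3.3 = 1.78 km.

1.78 km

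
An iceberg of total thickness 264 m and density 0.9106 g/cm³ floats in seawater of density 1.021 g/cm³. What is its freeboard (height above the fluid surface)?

28.5 m

Floating equilibrium: submerged depth d = t ρ_obj/ρ_fluid = 264 m × 0.9106/1.021 = 235.5 m.
Freeboard = t − d = 264 m − 235.5 m = 28.5 m.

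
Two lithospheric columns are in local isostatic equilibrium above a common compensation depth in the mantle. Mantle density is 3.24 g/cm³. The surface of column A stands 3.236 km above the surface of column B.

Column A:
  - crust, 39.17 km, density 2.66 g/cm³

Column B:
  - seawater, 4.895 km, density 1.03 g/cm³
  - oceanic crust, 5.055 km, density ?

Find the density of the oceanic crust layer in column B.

2.96 g/cm³

Take the compensation level at the base of the deeper column (depth z_c below the surface of column A) and equate Σ ρ_i t_i down to z_c; mantle fills any gap and the z_c terms cancel.
Column A: 39.17×2.66 + (z_c − 39.17)×3.24
Column B: 3.236×0 + 4.895×1.03 + 5.055×ρ + (z_c − 3.236 − 9.95)×3.24
The z_c×3.24 term appears on both sides and cancels. Collect the known terms of each column as K = Σ(ρt)_known − 3.24 × (depth of known layers): K_A = 104.1922 − 3.24×39.17 = −22.7186; K_B = 5.04185 − 3.24×(3.236 + 9.95) = −37.68079.
Balance: K_A = K_B + 5.055×ρ, so ρ = (K_A − K_B)/5.055 = 14.9622/5.055 = 2.96 g/cm³.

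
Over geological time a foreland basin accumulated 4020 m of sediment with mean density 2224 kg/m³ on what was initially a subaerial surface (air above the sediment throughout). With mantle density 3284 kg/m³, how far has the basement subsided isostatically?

Subaerial load: s = t ρ_sed / ρ_m = 4020 m × 2224/3284 = 2720 m.

2720 m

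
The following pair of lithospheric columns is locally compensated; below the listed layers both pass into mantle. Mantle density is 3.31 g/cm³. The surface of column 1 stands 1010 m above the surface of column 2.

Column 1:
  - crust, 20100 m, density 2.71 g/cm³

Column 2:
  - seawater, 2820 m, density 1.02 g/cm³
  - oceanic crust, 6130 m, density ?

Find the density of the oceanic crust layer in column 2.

2.94 g/cm³

Take the compensation level at the base of the deeper column (depth z_c below the surface of column 1) and equate Σ ρ_i t_i down to z_c; mantle fills any gap and the z_c terms cancel.
Column 1: 20100×2.71 + (z_c − 20100)×3.31
Column 2: 1010×0 + 2820×1.02 + 6130×ρ + (z_c − 1010 − 8950)×3.31
The z_c×3.31 term appears on both sides and cancels. Collect the known terms of each column as K = Σ(ρt)_known − 3.31 × (depth of known layers): K_1 = 54471 − 3.31×20100 = −12060; K_2 = 2876.4 − 3.31×(1010 + 8950) = −30091.2.
Balance: K_1 = K_2 + 6130×ρ, so ρ = (K_1 − K_2)/6130 = 18031.2/6130 = 2.94 g/cm³.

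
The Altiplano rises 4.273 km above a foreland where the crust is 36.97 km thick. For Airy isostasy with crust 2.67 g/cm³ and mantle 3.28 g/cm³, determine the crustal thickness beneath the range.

Root depth r = h ρ_c / (ρ_m − ρ_c) = 4.273 km × 2.67 / 0.61 = 18.7 km.
Total thickness = T + h + r = 36.97 km + 4.273 km + 18.7 km = 59.9 km.

59.9 km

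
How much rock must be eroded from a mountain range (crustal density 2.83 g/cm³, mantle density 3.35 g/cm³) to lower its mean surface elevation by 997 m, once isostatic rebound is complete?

6420 m

Net drop Δ = e − u = e − e ρ_c/ρ_m = e (ρ_m − ρ_c)/ρ_m.
e = Δ ρ_m/(ρ_m − ρ_c) = 997 m × 3.35/0.52 = 6420 m.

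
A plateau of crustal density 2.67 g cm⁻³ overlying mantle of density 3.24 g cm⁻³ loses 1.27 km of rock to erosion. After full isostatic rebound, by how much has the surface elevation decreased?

Rebound u = e ρ_c/ρ_m = 1.27 km × 2.67/3.24 = 1.047 km.
Net surface drop = e − u = 1.27 km − 1.047 km = e (ρ_m − ρ_c)/ρ_m = 0.223 km.

0.223 km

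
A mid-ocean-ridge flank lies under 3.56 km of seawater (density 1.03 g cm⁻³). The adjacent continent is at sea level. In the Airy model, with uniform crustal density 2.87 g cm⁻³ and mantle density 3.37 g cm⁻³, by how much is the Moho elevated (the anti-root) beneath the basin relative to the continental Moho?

In Airy isostatic equilibrium: replacing crust with seawater at the top is compensated by replacing crust with mantle at the base: d (ρ_c − ρ_w) = a (ρ_m − ρ_c).
a = d (ρ_c − ρ_w)/(ρ_m − ρ_c) = 3.56 km × 1.84/0.5 = 13.1 km.

13.1 km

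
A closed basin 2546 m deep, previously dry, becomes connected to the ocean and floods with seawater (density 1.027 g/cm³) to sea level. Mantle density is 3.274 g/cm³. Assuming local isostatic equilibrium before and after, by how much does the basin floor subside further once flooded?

After flooding the water column is d + s deep. Its weight must equal the weight of mantle displaced by the extra subsidence s: (d + s) ρ_w = s ρ_m.
s = d ρ_w / (ρ_m − ρ_w) = 2546 m × 1.027/(3.274 − 1.027) = 1160 m.

1160 m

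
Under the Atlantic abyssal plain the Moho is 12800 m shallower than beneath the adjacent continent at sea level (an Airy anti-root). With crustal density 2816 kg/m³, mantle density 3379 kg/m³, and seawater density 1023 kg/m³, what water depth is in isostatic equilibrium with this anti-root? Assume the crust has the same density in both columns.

Replacing a thickness d of crust by seawater at the top must be balanced by replacing crust with mantle at the base: d (ρ_c − ρ_w) = a (ρ_m − ρ_c).
d = a (ρ_m − ρ_c)/(ρ_c − ρ_w) = 12800 m × 563/1793 = 4020 m.

4020 m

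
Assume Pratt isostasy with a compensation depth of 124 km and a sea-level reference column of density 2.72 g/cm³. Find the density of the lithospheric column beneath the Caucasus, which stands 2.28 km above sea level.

2.67 g/cm³

Pratt balance: ρ_ref D = ρ (D + h).
ρ = ρ_ref D/(D + h) = 2.72 × 124 km/(124 km + 2.28 km) = 2.67 g/cm³.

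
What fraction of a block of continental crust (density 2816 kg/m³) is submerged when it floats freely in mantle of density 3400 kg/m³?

0.828

Submerged fraction = ρ_obj/ρ_fluid = 2816/3400 = 0.828.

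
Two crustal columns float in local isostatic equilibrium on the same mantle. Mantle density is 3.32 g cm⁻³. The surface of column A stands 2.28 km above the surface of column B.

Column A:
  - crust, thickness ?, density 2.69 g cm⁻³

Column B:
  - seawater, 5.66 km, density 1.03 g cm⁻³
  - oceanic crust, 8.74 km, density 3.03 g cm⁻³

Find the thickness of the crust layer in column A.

36.6 km

Take the compensation level at the base of the deeper column (depth z_c below the surface of column A) and equate Σ ρ_i t_i down to z_c; mantle fills any gap and the z_c terms cancel.
Column A: x×2.69 + (z_c − 0 − x)×3.32
Column B: 2.28×0 + 5.66×1.03 + 8.74×3.03 + (z_c − 2.28 − 14.4)×3.32
The z_c×3.32 term appears on both sides and cancels. Collect the known terms of each column as K = Σ(ρt)_known − 3.32 × (depth of known layers): K_A = 0 − 3.32×0 = 0; K_B = 32.312 − 3.32×(2.28 + 14.4) = −23.0656.
Balance: K_A − x×(3.32 − 2.69) = K_B, so x = (K_A − K_B)/(3.32 − 2.69) = 23.0656/0.63 = 36.6 km.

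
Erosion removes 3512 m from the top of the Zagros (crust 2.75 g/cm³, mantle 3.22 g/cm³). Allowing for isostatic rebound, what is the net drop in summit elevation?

513 m

Rebound u = e ρ_c/ρ_m = 3512 m × 2.75/3.22 = 2999 m.
Net surface drop = e − u = 3512 m − 2999 m = e (ρ_m − ρ_c)/ρ_m = 513 m.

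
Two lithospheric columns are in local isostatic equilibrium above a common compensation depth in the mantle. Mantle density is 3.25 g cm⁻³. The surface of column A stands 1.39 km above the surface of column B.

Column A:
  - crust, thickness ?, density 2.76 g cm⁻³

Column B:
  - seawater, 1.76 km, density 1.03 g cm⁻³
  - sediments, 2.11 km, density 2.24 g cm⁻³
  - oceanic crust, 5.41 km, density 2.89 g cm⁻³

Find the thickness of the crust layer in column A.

Take the compensation level at the base of the deeper column (depth z_c below the surface of column A) and equate Σ ρ_i t_i down to z_c; mantle fills any gap and the z_c terms cancel.
Column A: x×2.76 + (z_c − 0 − x)×3.25
Column B: 1.39×0 + 1.76×1.03 + 2.11×2.24 + 5.41×2.89 + (z_c − 1.39 − 9.28)×3.25
The z_c×3.25 term appears on both sides and cancels. Collect the known terms of each column as K = Σ(ρt)_known − 3.25 × (depth of known layers): K_A = 0 − 3.25×0 = 0; K_B = 22.1741 − 3.25×(1.39 + 9.28) = −12.5034.
Balance: K_A − x×(3.25 − 2.76) = K_B, so x = (K_A − K_B)/(3.25 − 2.76) = 12.5034/0.49 = 25.5 km.

25.5 km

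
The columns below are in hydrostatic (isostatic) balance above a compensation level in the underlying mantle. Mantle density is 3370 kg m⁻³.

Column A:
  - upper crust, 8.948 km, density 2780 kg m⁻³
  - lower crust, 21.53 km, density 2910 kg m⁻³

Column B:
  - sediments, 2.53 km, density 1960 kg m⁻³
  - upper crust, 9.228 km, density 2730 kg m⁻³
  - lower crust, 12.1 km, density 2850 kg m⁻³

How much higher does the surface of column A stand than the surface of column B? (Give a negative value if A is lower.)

−0.173 km

For any compensation level in the mantle, the mantle terms cancel and isostasy reduces to e = (Σt_A − Σt_B) − (Σ(ρt)_A − Σ(ρt)_B) / ρ_m.
Σt_A = 30.478 km; Σt_B = 23.858 km; Σ(ρt)_A = 87527.74; Σ(ρt)_B = 64636.24 (in km·kg m⁻³).
e = (30.478 − 23.858) − (87527.74 − 64636.24) / 3370 = −0.173 km.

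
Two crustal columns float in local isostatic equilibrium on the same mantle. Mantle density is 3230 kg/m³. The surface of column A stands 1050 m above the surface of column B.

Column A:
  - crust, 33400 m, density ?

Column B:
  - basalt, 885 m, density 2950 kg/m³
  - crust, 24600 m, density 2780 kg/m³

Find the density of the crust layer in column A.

2790 kg/m³

Take the compensation level at the base of the deeper column (depth z_c below the surface of column A) and equate Σ ρ_i t_i down to z_c; mantle fills any gap and the z_c terms cancel.
Column A: 33400×ρ + (z_c − 33400)×3230
Column B: 1050×0 + 885×2950 + 24600×2780 + (z_c − 1050 − 25485)×3230
The z_c×3230 term appears on both sides and cancels. Collect the known terms of each column as K = Σ(ρt)_known − 3230 × (depth of known layers): K_A = 0 − 3230×33400 = −107882000; K_B = 70998750 − 3230×(1050 + 25485) = −14709300.
Balance: K_A + 33400×ρ = K_B, so ρ = (K_B − K_A)/33400 = 93172700/33400 = 2790 kg/m³.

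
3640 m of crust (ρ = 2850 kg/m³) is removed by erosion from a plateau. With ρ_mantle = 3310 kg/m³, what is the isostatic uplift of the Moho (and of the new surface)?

3130 m

Unloading: uplift u = e ρ_c/ρ_m = 3640 m × 2850/3310 = 3130 m.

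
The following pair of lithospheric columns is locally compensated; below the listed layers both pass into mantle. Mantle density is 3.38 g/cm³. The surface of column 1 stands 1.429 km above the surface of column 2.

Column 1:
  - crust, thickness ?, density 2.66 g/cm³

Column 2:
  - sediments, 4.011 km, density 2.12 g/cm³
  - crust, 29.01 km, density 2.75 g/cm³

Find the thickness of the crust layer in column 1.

Take the compensation level at the base of the deeper column (depth z_c below the surface of column 1) and equate Σ ρ_i t_i down to z_c; mantle fills any gap and the z_c terms cancel.
Column 1: x×2.66 + (z_c − 0 − x)×3.38
Column 2: 1.429×0 + 4.011×2.12 + 29.01×2.75 + (z_c − 1.429 − 33.021)×3.38
The z_c×3.38 term appears on both sides and cancels. Collect the known terms of each column as K = Σ(ρt)_known − 3.38 × (depth of known layers): K_1 = 0 − 3.38×0 = 0; K_2 = 88.28082 − 3.38×(1.429 + 33.021) = −28.16018.
Balance: K_1 − x×(3.38 − 2.66) = K_2, so x = (K_1 − K_2)/(3.38 − 2.66) = 28.1602/0.72 = 39.1 km.

39.1 km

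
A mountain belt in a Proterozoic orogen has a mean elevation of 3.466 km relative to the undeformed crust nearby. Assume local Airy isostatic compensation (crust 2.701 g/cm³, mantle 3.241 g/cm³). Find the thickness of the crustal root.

17.3 km

In Airy isostatic equilibrium: the weight of the topography is balanced by the buoyancy of the root, ρ_c h = (ρ_m − ρ_c) r.
r = h · ρ_c / (ρ_m − ρ_c) = 3.466 km × 2.701 / (3.241 − 2.701) = 17.3 km.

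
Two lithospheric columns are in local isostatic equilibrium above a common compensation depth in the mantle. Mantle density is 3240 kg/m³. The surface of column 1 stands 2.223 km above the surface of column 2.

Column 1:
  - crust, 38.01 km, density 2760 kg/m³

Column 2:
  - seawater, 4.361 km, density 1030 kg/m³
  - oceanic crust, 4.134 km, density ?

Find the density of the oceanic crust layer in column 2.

Take the compensation level at the base of the deeper column (depth z_c below the surface of column 1) and equate Σ ρ_i t_i down to z_c; mantle fills any gap and the z_c terms cancel.
Column 1: 38.01×2760 + (z_c − 38.01)×3240
Column 2: 2.223×0 + 4.361×1030 + 4.134×ρ + (z_c − 2.223 − 8.495)×3240
The z_c×3240 term appears on both sides and cancels. Collect the known terms of each column as K = Σ(ρt)_known − 3240 × (depth of known layers): K_1 = 104907.6 − 3240×38.01 = −18244.8; K_2 = 4491.83 − 3240×(2.223 + 8.495) = −30234.49.
Balance: K_1 = K_2 + 4.134×ρ, so ρ = (K_1 − K_2)/4.134 = 11989.7/4.134 = 2900 kg/m³.

2900 kg/m³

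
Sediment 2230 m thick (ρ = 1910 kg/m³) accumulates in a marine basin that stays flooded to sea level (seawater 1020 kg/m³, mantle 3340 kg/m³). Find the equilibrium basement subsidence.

Submarine loading: the sediment displaces seawater, and the subsidence is in turn flooded, so s (ρ_m − ρ_w) = t (ρ_sed − ρ_w).
s = 2230 m × (1910 − 1020) / (3340 − 1020) = 855 m.

855 m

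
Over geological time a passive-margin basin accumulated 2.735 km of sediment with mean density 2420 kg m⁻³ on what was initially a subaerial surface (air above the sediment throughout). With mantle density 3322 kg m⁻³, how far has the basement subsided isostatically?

1.99 km

Subaerial load: s = t ρ_sed / ρ_m = 2.735 km × 2420/3322 = 1.99 km.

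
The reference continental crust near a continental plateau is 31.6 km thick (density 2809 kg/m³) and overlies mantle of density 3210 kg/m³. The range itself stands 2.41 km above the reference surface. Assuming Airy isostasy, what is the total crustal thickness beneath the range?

Root depth r = h ρ_c / (ρ_m − ρ_c) = 2.41 km × 2809 / 401 = 16.88 km.
Total thickness = T + h + r = 31.6 km + 2.41 km + 16.88 km = 50.9 km.

50.9 km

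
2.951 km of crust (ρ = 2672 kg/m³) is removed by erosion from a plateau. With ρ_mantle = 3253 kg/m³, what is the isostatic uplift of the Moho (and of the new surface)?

2.42 km

Unloading: uplift u = e ρ_c/ρ_m = 2.951 km × 2672/3253 = 2.42 km.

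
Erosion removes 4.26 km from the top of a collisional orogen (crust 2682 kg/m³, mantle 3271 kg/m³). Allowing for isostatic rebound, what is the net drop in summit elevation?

Rebound u = e ρ_c/ρ_m = 4.26 km × 2682/3271 = 3.493 km.
Net surface drop = e − u = 4.26 km − 3.493 km = e (ρ_m − ρ_c)/ρ_m = 0.767 km.

0.767 km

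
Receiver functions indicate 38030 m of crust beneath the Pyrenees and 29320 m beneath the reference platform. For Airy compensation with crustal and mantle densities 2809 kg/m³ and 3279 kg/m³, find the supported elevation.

1250 m

Excess crust Δ = 38030 m − 29320 m = 8710 m, split between elevation h and root r with h + r = Δ.
Airy balance ρ_c h = (ρ_m − ρ_c) r gives r = h ρ_c/(ρ_m − ρ_c), so h (1 + ρ_c/(ρ_m − ρ_c)) = Δ, i.e. h = Δ (ρ_m − ρ_c)/ρ_m.
h = 8710 m × 470/3279 = 1250 m.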